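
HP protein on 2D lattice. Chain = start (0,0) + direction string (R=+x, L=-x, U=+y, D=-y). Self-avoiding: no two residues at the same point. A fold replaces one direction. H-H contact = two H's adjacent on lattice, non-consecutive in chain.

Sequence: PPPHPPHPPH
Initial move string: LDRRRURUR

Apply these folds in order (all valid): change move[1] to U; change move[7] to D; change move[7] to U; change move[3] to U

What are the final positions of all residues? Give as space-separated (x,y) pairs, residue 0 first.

Initial moves: LDRRRURUR
Fold: move[1]->U => LURRRURUR (positions: [(0, 0), (-1, 0), (-1, 1), (0, 1), (1, 1), (2, 1), (2, 2), (3, 2), (3, 3), (4, 3)])
Fold: move[7]->D => LURRRURDR (positions: [(0, 0), (-1, 0), (-1, 1), (0, 1), (1, 1), (2, 1), (2, 2), (3, 2), (3, 1), (4, 1)])
Fold: move[7]->U => LURRRURUR (positions: [(0, 0), (-1, 0), (-1, 1), (0, 1), (1, 1), (2, 1), (2, 2), (3, 2), (3, 3), (4, 3)])
Fold: move[3]->U => LURURURUR (positions: [(0, 0), (-1, 0), (-1, 1), (0, 1), (0, 2), (1, 2), (1, 3), (2, 3), (2, 4), (3, 4)])

Answer: (0,0) (-1,0) (-1,1) (0,1) (0,2) (1,2) (1,3) (2,3) (2,4) (3,4)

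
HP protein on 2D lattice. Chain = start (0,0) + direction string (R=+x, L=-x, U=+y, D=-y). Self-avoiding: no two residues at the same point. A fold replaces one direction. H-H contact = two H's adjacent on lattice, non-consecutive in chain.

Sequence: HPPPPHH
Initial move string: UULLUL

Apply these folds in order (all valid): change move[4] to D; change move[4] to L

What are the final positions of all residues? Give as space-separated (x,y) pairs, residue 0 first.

Answer: (0,0) (0,1) (0,2) (-1,2) (-2,2) (-3,2) (-4,2)

Derivation:
Initial moves: UULLUL
Fold: move[4]->D => UULLDL (positions: [(0, 0), (0, 1), (0, 2), (-1, 2), (-2, 2), (-2, 1), (-3, 1)])
Fold: move[4]->L => UULLLL (positions: [(0, 0), (0, 1), (0, 2), (-1, 2), (-2, 2), (-3, 2), (-4, 2)])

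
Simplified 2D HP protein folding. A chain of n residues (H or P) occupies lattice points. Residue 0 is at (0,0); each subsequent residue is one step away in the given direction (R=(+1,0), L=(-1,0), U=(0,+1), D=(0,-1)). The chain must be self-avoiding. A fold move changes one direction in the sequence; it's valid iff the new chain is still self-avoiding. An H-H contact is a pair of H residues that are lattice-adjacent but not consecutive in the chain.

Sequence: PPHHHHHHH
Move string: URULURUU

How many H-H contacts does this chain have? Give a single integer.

Positions: [(0, 0), (0, 1), (1, 1), (1, 2), (0, 2), (0, 3), (1, 3), (1, 4), (1, 5)]
H-H contact: residue 3 @(1,2) - residue 6 @(1, 3)

Answer: 1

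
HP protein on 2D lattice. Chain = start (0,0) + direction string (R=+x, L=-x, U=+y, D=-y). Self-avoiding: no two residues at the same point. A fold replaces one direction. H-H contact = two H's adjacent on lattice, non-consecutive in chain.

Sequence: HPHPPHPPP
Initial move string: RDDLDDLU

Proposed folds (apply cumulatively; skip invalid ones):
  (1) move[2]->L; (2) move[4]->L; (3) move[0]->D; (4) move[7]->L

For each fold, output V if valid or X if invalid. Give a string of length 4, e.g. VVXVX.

Initial: RDDLDDLU -> [(0, 0), (1, 0), (1, -1), (1, -2), (0, -2), (0, -3), (0, -4), (-1, -4), (-1, -3)]
Fold 1: move[2]->L => RDLLDDLU VALID
Fold 2: move[4]->L => RDLLLDLU VALID
Fold 3: move[0]->D => DDLLLDLU VALID
Fold 4: move[7]->L => DDLLLDLL VALID

Answer: VVVV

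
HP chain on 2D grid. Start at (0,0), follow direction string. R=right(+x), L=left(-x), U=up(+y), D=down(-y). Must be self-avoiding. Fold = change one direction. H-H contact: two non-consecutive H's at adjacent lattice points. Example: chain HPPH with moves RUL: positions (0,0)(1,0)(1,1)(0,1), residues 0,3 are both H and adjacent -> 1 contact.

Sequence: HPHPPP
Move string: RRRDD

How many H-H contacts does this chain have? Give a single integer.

Positions: [(0, 0), (1, 0), (2, 0), (3, 0), (3, -1), (3, -2)]
No H-H contacts found.

Answer: 0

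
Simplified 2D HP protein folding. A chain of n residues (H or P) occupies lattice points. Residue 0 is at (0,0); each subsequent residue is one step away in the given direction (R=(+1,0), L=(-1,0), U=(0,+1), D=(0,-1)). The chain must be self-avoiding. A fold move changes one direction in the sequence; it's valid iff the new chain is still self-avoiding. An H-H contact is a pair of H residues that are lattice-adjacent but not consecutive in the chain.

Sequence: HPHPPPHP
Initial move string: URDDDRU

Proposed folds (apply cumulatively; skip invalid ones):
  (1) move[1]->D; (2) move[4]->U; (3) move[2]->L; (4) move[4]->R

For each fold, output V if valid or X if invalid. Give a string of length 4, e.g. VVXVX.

Answer: XXXV

Derivation:
Initial: URDDDRU -> [(0, 0), (0, 1), (1, 1), (1, 0), (1, -1), (1, -2), (2, -2), (2, -1)]
Fold 1: move[1]->D => UDDDDRU INVALID (collision), skipped
Fold 2: move[4]->U => URDDURU INVALID (collision), skipped
Fold 3: move[2]->L => URLDDRU INVALID (collision), skipped
Fold 4: move[4]->R => URDDRRU VALID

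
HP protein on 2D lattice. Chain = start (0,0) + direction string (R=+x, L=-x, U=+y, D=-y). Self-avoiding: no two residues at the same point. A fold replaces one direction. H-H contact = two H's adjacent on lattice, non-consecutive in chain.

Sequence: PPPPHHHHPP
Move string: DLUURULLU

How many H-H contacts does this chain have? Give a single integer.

Answer: 1

Derivation:
Positions: [(0, 0), (0, -1), (-1, -1), (-1, 0), (-1, 1), (0, 1), (0, 2), (-1, 2), (-2, 2), (-2, 3)]
H-H contact: residue 4 @(-1,1) - residue 7 @(-1, 2)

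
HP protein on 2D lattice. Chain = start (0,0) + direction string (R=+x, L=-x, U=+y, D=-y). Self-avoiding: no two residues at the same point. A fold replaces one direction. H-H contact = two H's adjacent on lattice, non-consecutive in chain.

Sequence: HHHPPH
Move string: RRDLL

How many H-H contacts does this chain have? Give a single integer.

Answer: 1

Derivation:
Positions: [(0, 0), (1, 0), (2, 0), (2, -1), (1, -1), (0, -1)]
H-H contact: residue 0 @(0,0) - residue 5 @(0, -1)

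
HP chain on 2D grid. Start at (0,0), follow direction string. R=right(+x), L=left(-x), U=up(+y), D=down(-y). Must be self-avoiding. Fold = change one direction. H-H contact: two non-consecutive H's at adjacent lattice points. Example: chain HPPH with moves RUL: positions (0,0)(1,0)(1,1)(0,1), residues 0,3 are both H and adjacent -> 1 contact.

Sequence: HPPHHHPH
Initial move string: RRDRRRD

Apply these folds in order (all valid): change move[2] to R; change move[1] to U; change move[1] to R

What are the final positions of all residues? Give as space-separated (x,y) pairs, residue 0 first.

Answer: (0,0) (1,0) (2,0) (3,0) (4,0) (5,0) (6,0) (6,-1)

Derivation:
Initial moves: RRDRRRD
Fold: move[2]->R => RRRRRRD (positions: [(0, 0), (1, 0), (2, 0), (3, 0), (4, 0), (5, 0), (6, 0), (6, -1)])
Fold: move[1]->U => RURRRRD (positions: [(0, 0), (1, 0), (1, 1), (2, 1), (3, 1), (4, 1), (5, 1), (5, 0)])
Fold: move[1]->R => RRRRRRD (positions: [(0, 0), (1, 0), (2, 0), (3, 0), (4, 0), (5, 0), (6, 0), (6, -1)])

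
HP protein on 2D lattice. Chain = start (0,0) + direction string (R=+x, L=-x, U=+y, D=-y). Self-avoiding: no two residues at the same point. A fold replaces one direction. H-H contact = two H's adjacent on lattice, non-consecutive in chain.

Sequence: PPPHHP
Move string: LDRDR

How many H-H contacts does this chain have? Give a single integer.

Positions: [(0, 0), (-1, 0), (-1, -1), (0, -1), (0, -2), (1, -2)]
No H-H contacts found.

Answer: 0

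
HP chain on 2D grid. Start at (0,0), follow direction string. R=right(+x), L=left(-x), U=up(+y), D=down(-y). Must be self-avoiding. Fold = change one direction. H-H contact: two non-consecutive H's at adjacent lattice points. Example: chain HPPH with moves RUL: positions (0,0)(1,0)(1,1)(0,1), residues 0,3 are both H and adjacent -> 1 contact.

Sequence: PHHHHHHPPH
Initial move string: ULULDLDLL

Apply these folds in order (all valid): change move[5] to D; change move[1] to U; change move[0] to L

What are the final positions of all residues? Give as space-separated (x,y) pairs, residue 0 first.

Answer: (0,0) (-1,0) (-1,1) (-1,2) (-2,2) (-2,1) (-2,0) (-2,-1) (-3,-1) (-4,-1)

Derivation:
Initial moves: ULULDLDLL
Fold: move[5]->D => ULULDDDLL (positions: [(0, 0), (0, 1), (-1, 1), (-1, 2), (-2, 2), (-2, 1), (-2, 0), (-2, -1), (-3, -1), (-4, -1)])
Fold: move[1]->U => UUULDDDLL (positions: [(0, 0), (0, 1), (0, 2), (0, 3), (-1, 3), (-1, 2), (-1, 1), (-1, 0), (-2, 0), (-3, 0)])
Fold: move[0]->L => LUULDDDLL (positions: [(0, 0), (-1, 0), (-1, 1), (-1, 2), (-2, 2), (-2, 1), (-2, 0), (-2, -1), (-3, -1), (-4, -1)])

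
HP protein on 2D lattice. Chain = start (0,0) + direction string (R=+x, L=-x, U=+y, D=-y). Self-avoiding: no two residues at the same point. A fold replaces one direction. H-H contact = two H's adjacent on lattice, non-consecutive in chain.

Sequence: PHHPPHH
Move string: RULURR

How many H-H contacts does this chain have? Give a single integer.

Answer: 1

Derivation:
Positions: [(0, 0), (1, 0), (1, 1), (0, 1), (0, 2), (1, 2), (2, 2)]
H-H contact: residue 2 @(1,1) - residue 5 @(1, 2)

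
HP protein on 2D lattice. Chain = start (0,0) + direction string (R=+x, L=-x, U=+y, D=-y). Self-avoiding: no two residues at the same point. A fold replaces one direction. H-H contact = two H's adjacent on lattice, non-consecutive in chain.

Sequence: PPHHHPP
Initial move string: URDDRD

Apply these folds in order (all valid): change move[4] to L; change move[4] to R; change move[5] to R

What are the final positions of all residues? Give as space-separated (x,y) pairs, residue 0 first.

Initial moves: URDDRD
Fold: move[4]->L => URDDLD (positions: [(0, 0), (0, 1), (1, 1), (1, 0), (1, -1), (0, -1), (0, -2)])
Fold: move[4]->R => URDDRD (positions: [(0, 0), (0, 1), (1, 1), (1, 0), (1, -1), (2, -1), (2, -2)])
Fold: move[5]->R => URDDRR (positions: [(0, 0), (0, 1), (1, 1), (1, 0), (1, -1), (2, -1), (3, -1)])

Answer: (0,0) (0,1) (1,1) (1,0) (1,-1) (2,-1) (3,-1)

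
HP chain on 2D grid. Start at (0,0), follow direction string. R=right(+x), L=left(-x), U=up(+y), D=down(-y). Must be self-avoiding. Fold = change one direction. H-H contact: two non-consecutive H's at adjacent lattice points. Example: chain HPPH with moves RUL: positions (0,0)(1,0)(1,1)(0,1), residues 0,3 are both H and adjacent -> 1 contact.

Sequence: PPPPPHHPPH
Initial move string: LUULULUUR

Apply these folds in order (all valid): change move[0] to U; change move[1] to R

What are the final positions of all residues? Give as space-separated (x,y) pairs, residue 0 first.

Answer: (0,0) (0,1) (1,1) (1,2) (0,2) (0,3) (-1,3) (-1,4) (-1,5) (0,5)

Derivation:
Initial moves: LUULULUUR
Fold: move[0]->U => UUULULUUR (positions: [(0, 0), (0, 1), (0, 2), (0, 3), (-1, 3), (-1, 4), (-2, 4), (-2, 5), (-2, 6), (-1, 6)])
Fold: move[1]->R => URULULUUR (positions: [(0, 0), (0, 1), (1, 1), (1, 2), (0, 2), (0, 3), (-1, 3), (-1, 4), (-1, 5), (0, 5)])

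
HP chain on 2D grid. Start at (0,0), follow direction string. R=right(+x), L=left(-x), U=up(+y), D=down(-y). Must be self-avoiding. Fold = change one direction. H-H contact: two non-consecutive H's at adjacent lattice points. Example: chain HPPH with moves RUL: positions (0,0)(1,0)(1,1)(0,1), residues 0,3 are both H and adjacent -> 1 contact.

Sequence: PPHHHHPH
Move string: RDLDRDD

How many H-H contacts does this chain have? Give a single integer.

Answer: 1

Derivation:
Positions: [(0, 0), (1, 0), (1, -1), (0, -1), (0, -2), (1, -2), (1, -3), (1, -4)]
H-H contact: residue 2 @(1,-1) - residue 5 @(1, -2)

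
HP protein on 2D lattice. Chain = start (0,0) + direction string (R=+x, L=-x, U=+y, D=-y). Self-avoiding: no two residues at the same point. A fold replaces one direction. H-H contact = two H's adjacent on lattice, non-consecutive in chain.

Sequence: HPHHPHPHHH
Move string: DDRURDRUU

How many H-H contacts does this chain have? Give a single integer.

Positions: [(0, 0), (0, -1), (0, -2), (1, -2), (1, -1), (2, -1), (2, -2), (3, -2), (3, -1), (3, 0)]
H-H contact: residue 5 @(2,-1) - residue 8 @(3, -1)

Answer: 1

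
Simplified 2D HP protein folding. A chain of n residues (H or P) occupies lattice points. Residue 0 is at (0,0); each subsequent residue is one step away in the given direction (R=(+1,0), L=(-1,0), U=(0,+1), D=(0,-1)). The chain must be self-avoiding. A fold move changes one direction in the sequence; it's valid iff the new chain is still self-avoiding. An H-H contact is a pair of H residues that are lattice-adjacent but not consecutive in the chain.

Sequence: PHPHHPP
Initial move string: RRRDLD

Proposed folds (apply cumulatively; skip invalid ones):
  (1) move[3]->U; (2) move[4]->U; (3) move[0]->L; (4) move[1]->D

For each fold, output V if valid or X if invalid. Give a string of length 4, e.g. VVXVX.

Answer: XXXV

Derivation:
Initial: RRRDLD -> [(0, 0), (1, 0), (2, 0), (3, 0), (3, -1), (2, -1), (2, -2)]
Fold 1: move[3]->U => RRRULD INVALID (collision), skipped
Fold 2: move[4]->U => RRRDUD INVALID (collision), skipped
Fold 3: move[0]->L => LRRDLD INVALID (collision), skipped
Fold 4: move[1]->D => RDRDLD VALID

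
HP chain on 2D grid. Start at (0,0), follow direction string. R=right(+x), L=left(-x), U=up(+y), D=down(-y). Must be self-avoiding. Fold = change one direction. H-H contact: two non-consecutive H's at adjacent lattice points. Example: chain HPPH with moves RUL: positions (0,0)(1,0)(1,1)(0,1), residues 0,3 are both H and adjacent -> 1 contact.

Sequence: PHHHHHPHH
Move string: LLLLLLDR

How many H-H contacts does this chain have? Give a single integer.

Answer: 1

Derivation:
Positions: [(0, 0), (-1, 0), (-2, 0), (-3, 0), (-4, 0), (-5, 0), (-6, 0), (-6, -1), (-5, -1)]
H-H contact: residue 5 @(-5,0) - residue 8 @(-5, -1)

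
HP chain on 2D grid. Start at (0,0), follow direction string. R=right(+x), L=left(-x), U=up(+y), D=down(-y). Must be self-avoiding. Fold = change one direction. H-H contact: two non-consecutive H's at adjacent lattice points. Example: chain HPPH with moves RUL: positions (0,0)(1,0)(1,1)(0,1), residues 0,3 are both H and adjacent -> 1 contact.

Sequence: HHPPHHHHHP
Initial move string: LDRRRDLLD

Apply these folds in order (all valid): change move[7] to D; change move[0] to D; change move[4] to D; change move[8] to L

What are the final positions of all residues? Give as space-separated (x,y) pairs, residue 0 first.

Initial moves: LDRRRDLLD
Fold: move[7]->D => LDRRRDLDD (positions: [(0, 0), (-1, 0), (-1, -1), (0, -1), (1, -1), (2, -1), (2, -2), (1, -2), (1, -3), (1, -4)])
Fold: move[0]->D => DDRRRDLDD (positions: [(0, 0), (0, -1), (0, -2), (1, -2), (2, -2), (3, -2), (3, -3), (2, -3), (2, -4), (2, -5)])
Fold: move[4]->D => DDRRDDLDD (positions: [(0, 0), (0, -1), (0, -2), (1, -2), (2, -2), (2, -3), (2, -4), (1, -4), (1, -5), (1, -6)])
Fold: move[8]->L => DDRRDDLDL (positions: [(0, 0), (0, -1), (0, -2), (1, -2), (2, -2), (2, -3), (2, -4), (1, -4), (1, -5), (0, -5)])

Answer: (0,0) (0,-1) (0,-2) (1,-2) (2,-2) (2,-3) (2,-4) (1,-4) (1,-5) (0,-5)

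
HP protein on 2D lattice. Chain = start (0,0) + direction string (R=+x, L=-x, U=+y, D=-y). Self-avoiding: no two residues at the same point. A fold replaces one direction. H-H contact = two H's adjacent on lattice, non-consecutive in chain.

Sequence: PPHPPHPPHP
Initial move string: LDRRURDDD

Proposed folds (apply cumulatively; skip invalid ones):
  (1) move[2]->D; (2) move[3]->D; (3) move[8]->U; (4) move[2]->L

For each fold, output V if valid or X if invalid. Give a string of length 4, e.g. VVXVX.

Answer: VXXX

Derivation:
Initial: LDRRURDDD -> [(0, 0), (-1, 0), (-1, -1), (0, -1), (1, -1), (1, 0), (2, 0), (2, -1), (2, -2), (2, -3)]
Fold 1: move[2]->D => LDDRURDDD VALID
Fold 2: move[3]->D => LDDDURDDD INVALID (collision), skipped
Fold 3: move[8]->U => LDDRURDDU INVALID (collision), skipped
Fold 4: move[2]->L => LDLRURDDD INVALID (collision), skipped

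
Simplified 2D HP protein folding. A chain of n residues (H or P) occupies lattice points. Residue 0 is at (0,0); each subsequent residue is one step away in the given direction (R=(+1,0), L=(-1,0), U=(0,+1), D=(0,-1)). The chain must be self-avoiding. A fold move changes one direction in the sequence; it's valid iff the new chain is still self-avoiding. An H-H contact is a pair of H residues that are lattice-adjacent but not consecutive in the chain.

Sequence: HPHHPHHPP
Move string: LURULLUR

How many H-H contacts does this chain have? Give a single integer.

Answer: 2

Derivation:
Positions: [(0, 0), (-1, 0), (-1, 1), (0, 1), (0, 2), (-1, 2), (-2, 2), (-2, 3), (-1, 3)]
H-H contact: residue 0 @(0,0) - residue 3 @(0, 1)
H-H contact: residue 2 @(-1,1) - residue 5 @(-1, 2)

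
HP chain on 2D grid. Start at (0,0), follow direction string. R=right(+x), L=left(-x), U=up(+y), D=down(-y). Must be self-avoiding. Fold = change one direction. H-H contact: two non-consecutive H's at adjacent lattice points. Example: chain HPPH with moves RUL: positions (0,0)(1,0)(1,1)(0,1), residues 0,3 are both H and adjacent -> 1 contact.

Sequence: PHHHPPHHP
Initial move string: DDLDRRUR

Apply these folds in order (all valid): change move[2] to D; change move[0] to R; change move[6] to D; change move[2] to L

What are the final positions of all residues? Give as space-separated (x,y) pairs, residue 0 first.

Answer: (0,0) (1,0) (1,-1) (0,-1) (0,-2) (1,-2) (2,-2) (2,-3) (3,-3)

Derivation:
Initial moves: DDLDRRUR
Fold: move[2]->D => DDDDRRUR (positions: [(0, 0), (0, -1), (0, -2), (0, -3), (0, -4), (1, -4), (2, -4), (2, -3), (3, -3)])
Fold: move[0]->R => RDDDRRUR (positions: [(0, 0), (1, 0), (1, -1), (1, -2), (1, -3), (2, -3), (3, -3), (3, -2), (4, -2)])
Fold: move[6]->D => RDDDRRDR (positions: [(0, 0), (1, 0), (1, -1), (1, -2), (1, -3), (2, -3), (3, -3), (3, -4), (4, -4)])
Fold: move[2]->L => RDLDRRDR (positions: [(0, 0), (1, 0), (1, -1), (0, -1), (0, -2), (1, -2), (2, -2), (2, -3), (3, -3)])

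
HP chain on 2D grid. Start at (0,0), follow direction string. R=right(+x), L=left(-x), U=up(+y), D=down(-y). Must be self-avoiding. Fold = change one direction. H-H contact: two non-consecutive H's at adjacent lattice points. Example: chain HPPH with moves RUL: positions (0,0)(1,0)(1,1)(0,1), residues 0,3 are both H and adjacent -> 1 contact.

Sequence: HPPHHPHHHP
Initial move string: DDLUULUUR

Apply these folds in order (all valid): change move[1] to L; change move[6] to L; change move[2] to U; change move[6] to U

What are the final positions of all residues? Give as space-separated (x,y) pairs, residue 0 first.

Initial moves: DDLUULUUR
Fold: move[1]->L => DLLUULUUR (positions: [(0, 0), (0, -1), (-1, -1), (-2, -1), (-2, 0), (-2, 1), (-3, 1), (-3, 2), (-3, 3), (-2, 3)])
Fold: move[6]->L => DLLUULLUR (positions: [(0, 0), (0, -1), (-1, -1), (-2, -1), (-2, 0), (-2, 1), (-3, 1), (-4, 1), (-4, 2), (-3, 2)])
Fold: move[2]->U => DLUUULLUR (positions: [(0, 0), (0, -1), (-1, -1), (-1, 0), (-1, 1), (-1, 2), (-2, 2), (-3, 2), (-3, 3), (-2, 3)])
Fold: move[6]->U => DLUUULUUR (positions: [(0, 0), (0, -1), (-1, -1), (-1, 0), (-1, 1), (-1, 2), (-2, 2), (-2, 3), (-2, 4), (-1, 4)])

Answer: (0,0) (0,-1) (-1,-1) (-1,0) (-1,1) (-1,2) (-2,2) (-2,3) (-2,4) (-1,4)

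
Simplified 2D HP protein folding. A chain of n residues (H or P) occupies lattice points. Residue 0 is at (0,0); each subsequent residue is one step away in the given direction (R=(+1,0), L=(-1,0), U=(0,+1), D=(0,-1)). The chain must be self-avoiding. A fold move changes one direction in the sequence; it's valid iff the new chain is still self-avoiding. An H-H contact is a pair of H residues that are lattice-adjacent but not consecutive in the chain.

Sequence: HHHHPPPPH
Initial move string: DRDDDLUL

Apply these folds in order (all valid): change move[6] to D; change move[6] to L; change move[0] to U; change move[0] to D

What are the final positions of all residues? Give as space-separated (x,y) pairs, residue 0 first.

Answer: (0,0) (0,-1) (1,-1) (1,-2) (1,-3) (1,-4) (0,-4) (-1,-4) (-2,-4)

Derivation:
Initial moves: DRDDDLUL
Fold: move[6]->D => DRDDDLDL (positions: [(0, 0), (0, -1), (1, -1), (1, -2), (1, -3), (1, -4), (0, -4), (0, -5), (-1, -5)])
Fold: move[6]->L => DRDDDLLL (positions: [(0, 0), (0, -1), (1, -1), (1, -2), (1, -3), (1, -4), (0, -4), (-1, -4), (-2, -4)])
Fold: move[0]->U => URDDDLLL (positions: [(0, 0), (0, 1), (1, 1), (1, 0), (1, -1), (1, -2), (0, -2), (-1, -2), (-2, -2)])
Fold: move[0]->D => DRDDDLLL (positions: [(0, 0), (0, -1), (1, -1), (1, -2), (1, -3), (1, -4), (0, -4), (-1, -4), (-2, -4)])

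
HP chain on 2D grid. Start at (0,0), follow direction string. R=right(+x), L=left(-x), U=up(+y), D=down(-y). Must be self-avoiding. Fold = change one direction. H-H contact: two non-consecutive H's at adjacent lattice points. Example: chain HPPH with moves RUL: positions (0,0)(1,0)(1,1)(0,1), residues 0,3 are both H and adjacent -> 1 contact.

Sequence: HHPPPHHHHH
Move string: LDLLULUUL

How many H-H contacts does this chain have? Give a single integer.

Answer: 0

Derivation:
Positions: [(0, 0), (-1, 0), (-1, -1), (-2, -1), (-3, -1), (-3, 0), (-4, 0), (-4, 1), (-4, 2), (-5, 2)]
No H-H contacts found.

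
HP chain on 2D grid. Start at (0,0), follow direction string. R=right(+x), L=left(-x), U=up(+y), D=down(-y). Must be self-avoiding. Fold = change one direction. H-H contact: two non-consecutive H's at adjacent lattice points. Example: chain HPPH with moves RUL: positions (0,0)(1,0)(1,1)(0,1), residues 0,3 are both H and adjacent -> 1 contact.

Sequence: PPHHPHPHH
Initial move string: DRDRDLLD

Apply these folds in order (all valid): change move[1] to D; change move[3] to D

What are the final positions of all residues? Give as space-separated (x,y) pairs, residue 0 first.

Initial moves: DRDRDLLD
Fold: move[1]->D => DDDRDLLD (positions: [(0, 0), (0, -1), (0, -2), (0, -3), (1, -3), (1, -4), (0, -4), (-1, -4), (-1, -5)])
Fold: move[3]->D => DDDDDLLD (positions: [(0, 0), (0, -1), (0, -2), (0, -3), (0, -4), (0, -5), (-1, -5), (-2, -5), (-2, -6)])

Answer: (0,0) (0,-1) (0,-2) (0,-3) (0,-4) (0,-5) (-1,-5) (-2,-5) (-2,-6)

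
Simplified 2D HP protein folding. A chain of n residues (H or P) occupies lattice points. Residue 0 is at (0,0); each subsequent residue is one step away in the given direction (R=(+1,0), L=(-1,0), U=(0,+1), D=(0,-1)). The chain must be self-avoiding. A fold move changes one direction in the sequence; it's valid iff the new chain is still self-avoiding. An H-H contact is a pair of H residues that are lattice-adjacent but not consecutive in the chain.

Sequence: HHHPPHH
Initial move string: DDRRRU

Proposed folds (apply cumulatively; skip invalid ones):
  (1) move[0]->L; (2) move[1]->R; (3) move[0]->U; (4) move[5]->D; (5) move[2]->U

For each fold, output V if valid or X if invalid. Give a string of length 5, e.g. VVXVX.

Answer: VXXVX

Derivation:
Initial: DDRRRU -> [(0, 0), (0, -1), (0, -2), (1, -2), (2, -2), (3, -2), (3, -1)]
Fold 1: move[0]->L => LDRRRU VALID
Fold 2: move[1]->R => LRRRRU INVALID (collision), skipped
Fold 3: move[0]->U => UDRRRU INVALID (collision), skipped
Fold 4: move[5]->D => LDRRRD VALID
Fold 5: move[2]->U => LDURRD INVALID (collision), skipped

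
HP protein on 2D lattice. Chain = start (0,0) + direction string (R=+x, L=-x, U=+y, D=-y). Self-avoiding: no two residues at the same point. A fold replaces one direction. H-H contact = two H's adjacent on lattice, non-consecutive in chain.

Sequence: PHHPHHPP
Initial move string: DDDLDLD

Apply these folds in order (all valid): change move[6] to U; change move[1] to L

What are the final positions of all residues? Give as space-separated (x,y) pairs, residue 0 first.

Answer: (0,0) (0,-1) (-1,-1) (-1,-2) (-2,-2) (-2,-3) (-3,-3) (-3,-2)

Derivation:
Initial moves: DDDLDLD
Fold: move[6]->U => DDDLDLU (positions: [(0, 0), (0, -1), (0, -2), (0, -3), (-1, -3), (-1, -4), (-2, -4), (-2, -3)])
Fold: move[1]->L => DLDLDLU (positions: [(0, 0), (0, -1), (-1, -1), (-1, -2), (-2, -2), (-2, -3), (-3, -3), (-3, -2)])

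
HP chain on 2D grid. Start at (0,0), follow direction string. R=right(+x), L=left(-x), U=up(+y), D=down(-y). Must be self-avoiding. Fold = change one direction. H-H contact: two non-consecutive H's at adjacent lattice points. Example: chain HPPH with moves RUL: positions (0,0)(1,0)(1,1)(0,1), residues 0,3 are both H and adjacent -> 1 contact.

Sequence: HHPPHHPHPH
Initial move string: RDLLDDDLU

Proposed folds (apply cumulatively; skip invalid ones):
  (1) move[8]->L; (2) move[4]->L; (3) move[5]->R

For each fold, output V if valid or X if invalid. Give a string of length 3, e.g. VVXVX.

Answer: VVX

Derivation:
Initial: RDLLDDDLU -> [(0, 0), (1, 0), (1, -1), (0, -1), (-1, -1), (-1, -2), (-1, -3), (-1, -4), (-2, -4), (-2, -3)]
Fold 1: move[8]->L => RDLLDDDLL VALID
Fold 2: move[4]->L => RDLLLDDLL VALID
Fold 3: move[5]->R => RDLLLRDLL INVALID (collision), skipped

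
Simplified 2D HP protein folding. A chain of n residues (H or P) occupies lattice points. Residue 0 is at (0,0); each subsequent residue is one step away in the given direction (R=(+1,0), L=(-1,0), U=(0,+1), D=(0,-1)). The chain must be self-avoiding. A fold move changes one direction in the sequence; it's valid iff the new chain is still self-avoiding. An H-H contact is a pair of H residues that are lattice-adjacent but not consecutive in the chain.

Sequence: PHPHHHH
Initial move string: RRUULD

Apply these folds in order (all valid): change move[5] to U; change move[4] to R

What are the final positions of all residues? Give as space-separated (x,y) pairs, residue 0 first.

Answer: (0,0) (1,0) (2,0) (2,1) (2,2) (3,2) (3,3)

Derivation:
Initial moves: RRUULD
Fold: move[5]->U => RRUULU (positions: [(0, 0), (1, 0), (2, 0), (2, 1), (2, 2), (1, 2), (1, 3)])
Fold: move[4]->R => RRUURU (positions: [(0, 0), (1, 0), (2, 0), (2, 1), (2, 2), (3, 2), (3, 3)])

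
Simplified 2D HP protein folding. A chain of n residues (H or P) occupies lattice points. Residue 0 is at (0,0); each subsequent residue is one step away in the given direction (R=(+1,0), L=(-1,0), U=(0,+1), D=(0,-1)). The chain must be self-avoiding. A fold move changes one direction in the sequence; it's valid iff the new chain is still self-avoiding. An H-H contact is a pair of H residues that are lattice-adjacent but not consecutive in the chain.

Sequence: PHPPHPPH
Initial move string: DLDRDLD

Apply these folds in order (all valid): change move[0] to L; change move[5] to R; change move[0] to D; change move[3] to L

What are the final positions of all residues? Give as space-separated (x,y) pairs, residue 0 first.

Answer: (0,0) (0,-1) (-1,-1) (-1,-2) (-2,-2) (-2,-3) (-1,-3) (-1,-4)

Derivation:
Initial moves: DLDRDLD
Fold: move[0]->L => LLDRDLD (positions: [(0, 0), (-1, 0), (-2, 0), (-2, -1), (-1, -1), (-1, -2), (-2, -2), (-2, -3)])
Fold: move[5]->R => LLDRDRD (positions: [(0, 0), (-1, 0), (-2, 0), (-2, -1), (-1, -1), (-1, -2), (0, -2), (0, -3)])
Fold: move[0]->D => DLDRDRD (positions: [(0, 0), (0, -1), (-1, -1), (-1, -2), (0, -2), (0, -3), (1, -3), (1, -4)])
Fold: move[3]->L => DLDLDRD (positions: [(0, 0), (0, -1), (-1, -1), (-1, -2), (-2, -2), (-2, -3), (-1, -3), (-1, -4)])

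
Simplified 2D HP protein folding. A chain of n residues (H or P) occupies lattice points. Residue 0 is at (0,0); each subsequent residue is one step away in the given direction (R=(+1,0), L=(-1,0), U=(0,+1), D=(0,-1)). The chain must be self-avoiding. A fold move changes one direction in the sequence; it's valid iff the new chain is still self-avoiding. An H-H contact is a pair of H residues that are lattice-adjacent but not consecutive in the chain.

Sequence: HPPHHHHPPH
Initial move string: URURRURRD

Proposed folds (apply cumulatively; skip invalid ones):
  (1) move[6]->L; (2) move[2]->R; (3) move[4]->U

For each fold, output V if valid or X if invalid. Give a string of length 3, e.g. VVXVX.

Initial: URURRURRD -> [(0, 0), (0, 1), (1, 1), (1, 2), (2, 2), (3, 2), (3, 3), (4, 3), (5, 3), (5, 2)]
Fold 1: move[6]->L => URURRULRD INVALID (collision), skipped
Fold 2: move[2]->R => URRRRURRD VALID
Fold 3: move[4]->U => URRRUURRD VALID

Answer: XVV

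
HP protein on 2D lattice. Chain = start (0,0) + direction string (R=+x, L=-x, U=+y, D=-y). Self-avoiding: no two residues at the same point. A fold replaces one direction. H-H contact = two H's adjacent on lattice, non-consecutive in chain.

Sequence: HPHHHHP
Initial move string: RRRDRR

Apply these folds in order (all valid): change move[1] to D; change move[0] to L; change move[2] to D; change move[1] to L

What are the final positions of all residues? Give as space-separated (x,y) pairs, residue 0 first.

Initial moves: RRRDRR
Fold: move[1]->D => RDRDRR (positions: [(0, 0), (1, 0), (1, -1), (2, -1), (2, -2), (3, -2), (4, -2)])
Fold: move[0]->L => LDRDRR (positions: [(0, 0), (-1, 0), (-1, -1), (0, -1), (0, -2), (1, -2), (2, -2)])
Fold: move[2]->D => LDDDRR (positions: [(0, 0), (-1, 0), (-1, -1), (-1, -2), (-1, -3), (0, -3), (1, -3)])
Fold: move[1]->L => LLDDRR (positions: [(0, 0), (-1, 0), (-2, 0), (-2, -1), (-2, -2), (-1, -2), (0, -2)])

Answer: (0,0) (-1,0) (-2,0) (-2,-1) (-2,-2) (-1,-2) (0,-2)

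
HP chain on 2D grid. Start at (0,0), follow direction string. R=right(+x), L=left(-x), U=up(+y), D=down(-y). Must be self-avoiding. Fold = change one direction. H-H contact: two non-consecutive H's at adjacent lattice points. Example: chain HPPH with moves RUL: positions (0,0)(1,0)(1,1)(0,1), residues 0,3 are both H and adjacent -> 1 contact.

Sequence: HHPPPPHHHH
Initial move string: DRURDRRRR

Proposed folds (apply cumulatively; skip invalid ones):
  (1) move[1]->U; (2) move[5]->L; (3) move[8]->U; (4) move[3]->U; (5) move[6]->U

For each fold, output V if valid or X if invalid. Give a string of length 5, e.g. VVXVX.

Initial: DRURDRRRR -> [(0, 0), (0, -1), (1, -1), (1, 0), (2, 0), (2, -1), (3, -1), (4, -1), (5, -1), (6, -1)]
Fold 1: move[1]->U => DUURDRRRR INVALID (collision), skipped
Fold 2: move[5]->L => DRURDLRRR INVALID (collision), skipped
Fold 3: move[8]->U => DRURDRRRU VALID
Fold 4: move[3]->U => DRUUDRRRU INVALID (collision), skipped
Fold 5: move[6]->U => DRURDRURU VALID

Answer: XXVXV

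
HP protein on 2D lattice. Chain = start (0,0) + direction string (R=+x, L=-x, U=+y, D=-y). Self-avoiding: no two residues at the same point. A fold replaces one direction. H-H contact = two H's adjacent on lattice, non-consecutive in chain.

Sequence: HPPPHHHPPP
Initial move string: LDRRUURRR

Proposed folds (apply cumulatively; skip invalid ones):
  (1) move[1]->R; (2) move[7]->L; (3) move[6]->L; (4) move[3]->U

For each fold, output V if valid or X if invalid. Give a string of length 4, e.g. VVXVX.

Answer: XXXX

Derivation:
Initial: LDRRUURRR -> [(0, 0), (-1, 0), (-1, -1), (0, -1), (1, -1), (1, 0), (1, 1), (2, 1), (3, 1), (4, 1)]
Fold 1: move[1]->R => LRRRUURRR INVALID (collision), skipped
Fold 2: move[7]->L => LDRRUURLR INVALID (collision), skipped
Fold 3: move[6]->L => LDRRUULRR INVALID (collision), skipped
Fold 4: move[3]->U => LDRUUURRR INVALID (collision), skipped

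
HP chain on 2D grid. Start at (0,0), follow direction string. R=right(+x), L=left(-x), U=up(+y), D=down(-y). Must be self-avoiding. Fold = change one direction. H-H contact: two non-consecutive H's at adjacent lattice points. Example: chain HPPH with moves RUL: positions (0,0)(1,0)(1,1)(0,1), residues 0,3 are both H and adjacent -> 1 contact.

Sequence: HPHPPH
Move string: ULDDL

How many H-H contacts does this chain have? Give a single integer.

Answer: 0

Derivation:
Positions: [(0, 0), (0, 1), (-1, 1), (-1, 0), (-1, -1), (-2, -1)]
No H-H contacts found.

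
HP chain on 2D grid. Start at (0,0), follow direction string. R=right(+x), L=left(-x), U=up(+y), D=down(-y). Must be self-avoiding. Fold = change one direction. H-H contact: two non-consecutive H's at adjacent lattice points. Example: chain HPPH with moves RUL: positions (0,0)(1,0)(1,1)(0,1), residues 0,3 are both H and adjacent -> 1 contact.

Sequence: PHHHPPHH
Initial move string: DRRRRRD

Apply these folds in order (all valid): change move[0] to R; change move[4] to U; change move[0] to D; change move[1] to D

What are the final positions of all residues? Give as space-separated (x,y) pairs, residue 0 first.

Answer: (0,0) (0,-1) (0,-2) (1,-2) (2,-2) (2,-1) (3,-1) (3,-2)

Derivation:
Initial moves: DRRRRRD
Fold: move[0]->R => RRRRRRD (positions: [(0, 0), (1, 0), (2, 0), (3, 0), (4, 0), (5, 0), (6, 0), (6, -1)])
Fold: move[4]->U => RRRRURD (positions: [(0, 0), (1, 0), (2, 0), (3, 0), (4, 0), (4, 1), (5, 1), (5, 0)])
Fold: move[0]->D => DRRRURD (positions: [(0, 0), (0, -1), (1, -1), (2, -1), (3, -1), (3, 0), (4, 0), (4, -1)])
Fold: move[1]->D => DDRRURD (positions: [(0, 0), (0, -1), (0, -2), (1, -2), (2, -2), (2, -1), (3, -1), (3, -2)])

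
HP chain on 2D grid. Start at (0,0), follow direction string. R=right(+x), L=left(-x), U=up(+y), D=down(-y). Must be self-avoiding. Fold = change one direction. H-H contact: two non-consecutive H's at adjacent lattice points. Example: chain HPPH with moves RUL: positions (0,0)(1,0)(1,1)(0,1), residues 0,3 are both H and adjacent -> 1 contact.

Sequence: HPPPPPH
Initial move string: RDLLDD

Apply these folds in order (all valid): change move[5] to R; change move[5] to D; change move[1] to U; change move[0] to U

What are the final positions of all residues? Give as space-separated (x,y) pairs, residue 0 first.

Answer: (0,0) (0,1) (0,2) (-1,2) (-2,2) (-2,1) (-2,0)

Derivation:
Initial moves: RDLLDD
Fold: move[5]->R => RDLLDR (positions: [(0, 0), (1, 0), (1, -1), (0, -1), (-1, -1), (-1, -2), (0, -2)])
Fold: move[5]->D => RDLLDD (positions: [(0, 0), (1, 0), (1, -1), (0, -1), (-1, -1), (-1, -2), (-1, -3)])
Fold: move[1]->U => RULLDD (positions: [(0, 0), (1, 0), (1, 1), (0, 1), (-1, 1), (-1, 0), (-1, -1)])
Fold: move[0]->U => UULLDD (positions: [(0, 0), (0, 1), (0, 2), (-1, 2), (-2, 2), (-2, 1), (-2, 0)])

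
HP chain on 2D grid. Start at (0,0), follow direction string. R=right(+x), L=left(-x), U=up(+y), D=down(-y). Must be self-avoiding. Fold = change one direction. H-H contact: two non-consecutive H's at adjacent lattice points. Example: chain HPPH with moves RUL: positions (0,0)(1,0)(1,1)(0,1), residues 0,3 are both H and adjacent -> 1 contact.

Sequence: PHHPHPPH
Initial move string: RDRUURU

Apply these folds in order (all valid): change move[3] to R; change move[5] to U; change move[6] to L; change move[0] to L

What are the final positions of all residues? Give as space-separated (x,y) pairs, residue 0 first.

Initial moves: RDRUURU
Fold: move[3]->R => RDRRURU (positions: [(0, 0), (1, 0), (1, -1), (2, -1), (3, -1), (3, 0), (4, 0), (4, 1)])
Fold: move[5]->U => RDRRUUU (positions: [(0, 0), (1, 0), (1, -1), (2, -1), (3, -1), (3, 0), (3, 1), (3, 2)])
Fold: move[6]->L => RDRRUUL (positions: [(0, 0), (1, 0), (1, -1), (2, -1), (3, -1), (3, 0), (3, 1), (2, 1)])
Fold: move[0]->L => LDRRUUL (positions: [(0, 0), (-1, 0), (-1, -1), (0, -1), (1, -1), (1, 0), (1, 1), (0, 1)])

Answer: (0,0) (-1,0) (-1,-1) (0,-1) (1,-1) (1,0) (1,1) (0,1)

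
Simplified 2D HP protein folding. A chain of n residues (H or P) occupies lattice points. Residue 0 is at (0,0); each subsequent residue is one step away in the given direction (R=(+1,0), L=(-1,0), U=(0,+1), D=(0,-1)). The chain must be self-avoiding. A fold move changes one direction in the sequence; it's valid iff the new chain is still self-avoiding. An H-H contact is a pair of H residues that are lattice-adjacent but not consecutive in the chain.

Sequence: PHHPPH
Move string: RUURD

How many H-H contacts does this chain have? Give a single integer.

Positions: [(0, 0), (1, 0), (1, 1), (1, 2), (2, 2), (2, 1)]
H-H contact: residue 2 @(1,1) - residue 5 @(2, 1)

Answer: 1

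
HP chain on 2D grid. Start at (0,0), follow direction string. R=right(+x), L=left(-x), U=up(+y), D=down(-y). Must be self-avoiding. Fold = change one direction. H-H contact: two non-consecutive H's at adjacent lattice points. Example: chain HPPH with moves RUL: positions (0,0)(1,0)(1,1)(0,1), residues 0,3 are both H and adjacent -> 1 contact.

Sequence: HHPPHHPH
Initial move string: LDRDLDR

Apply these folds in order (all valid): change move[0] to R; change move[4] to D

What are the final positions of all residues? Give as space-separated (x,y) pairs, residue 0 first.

Initial moves: LDRDLDR
Fold: move[0]->R => RDRDLDR (positions: [(0, 0), (1, 0), (1, -1), (2, -1), (2, -2), (1, -2), (1, -3), (2, -3)])
Fold: move[4]->D => RDRDDDR (positions: [(0, 0), (1, 0), (1, -1), (2, -1), (2, -2), (2, -3), (2, -4), (3, -4)])

Answer: (0,0) (1,0) (1,-1) (2,-1) (2,-2) (2,-3) (2,-4) (3,-4)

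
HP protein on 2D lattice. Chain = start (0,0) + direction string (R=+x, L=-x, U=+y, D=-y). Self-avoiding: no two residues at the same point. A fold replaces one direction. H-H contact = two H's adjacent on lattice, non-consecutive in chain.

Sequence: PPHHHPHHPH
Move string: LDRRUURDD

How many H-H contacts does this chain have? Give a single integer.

Answer: 1

Derivation:
Positions: [(0, 0), (-1, 0), (-1, -1), (0, -1), (1, -1), (1, 0), (1, 1), (2, 1), (2, 0), (2, -1)]
H-H contact: residue 4 @(1,-1) - residue 9 @(2, -1)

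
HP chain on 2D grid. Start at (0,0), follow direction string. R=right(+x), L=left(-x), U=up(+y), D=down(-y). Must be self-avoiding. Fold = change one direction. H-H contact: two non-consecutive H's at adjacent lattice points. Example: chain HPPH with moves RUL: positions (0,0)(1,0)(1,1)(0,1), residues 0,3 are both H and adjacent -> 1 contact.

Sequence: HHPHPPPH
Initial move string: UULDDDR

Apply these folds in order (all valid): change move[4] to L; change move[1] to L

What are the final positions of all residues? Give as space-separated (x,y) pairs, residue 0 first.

Initial moves: UULDDDR
Fold: move[4]->L => UULDLDR (positions: [(0, 0), (0, 1), (0, 2), (-1, 2), (-1, 1), (-2, 1), (-2, 0), (-1, 0)])
Fold: move[1]->L => ULLDLDR (positions: [(0, 0), (0, 1), (-1, 1), (-2, 1), (-2, 0), (-3, 0), (-3, -1), (-2, -1)])

Answer: (0,0) (0,1) (-1,1) (-2,1) (-2,0) (-3,0) (-3,-1) (-2,-1)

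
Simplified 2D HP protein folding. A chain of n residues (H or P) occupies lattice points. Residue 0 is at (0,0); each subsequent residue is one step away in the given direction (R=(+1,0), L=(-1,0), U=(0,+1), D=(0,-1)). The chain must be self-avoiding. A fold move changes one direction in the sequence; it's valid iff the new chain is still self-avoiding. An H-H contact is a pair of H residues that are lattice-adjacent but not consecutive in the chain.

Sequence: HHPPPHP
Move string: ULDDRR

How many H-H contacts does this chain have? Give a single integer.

Positions: [(0, 0), (0, 1), (-1, 1), (-1, 0), (-1, -1), (0, -1), (1, -1)]
H-H contact: residue 0 @(0,0) - residue 5 @(0, -1)

Answer: 1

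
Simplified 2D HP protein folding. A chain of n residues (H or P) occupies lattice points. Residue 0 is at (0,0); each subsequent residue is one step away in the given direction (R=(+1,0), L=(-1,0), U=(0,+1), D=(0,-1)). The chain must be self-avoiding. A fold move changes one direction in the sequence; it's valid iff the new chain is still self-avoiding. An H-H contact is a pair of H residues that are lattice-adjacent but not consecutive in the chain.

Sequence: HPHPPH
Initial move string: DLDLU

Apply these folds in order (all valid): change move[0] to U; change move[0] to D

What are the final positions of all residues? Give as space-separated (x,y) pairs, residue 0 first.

Initial moves: DLDLU
Fold: move[0]->U => ULDLU (positions: [(0, 0), (0, 1), (-1, 1), (-1, 0), (-2, 0), (-2, 1)])
Fold: move[0]->D => DLDLU (positions: [(0, 0), (0, -1), (-1, -1), (-1, -2), (-2, -2), (-2, -1)])

Answer: (0,0) (0,-1) (-1,-1) (-1,-2) (-2,-2) (-2,-1)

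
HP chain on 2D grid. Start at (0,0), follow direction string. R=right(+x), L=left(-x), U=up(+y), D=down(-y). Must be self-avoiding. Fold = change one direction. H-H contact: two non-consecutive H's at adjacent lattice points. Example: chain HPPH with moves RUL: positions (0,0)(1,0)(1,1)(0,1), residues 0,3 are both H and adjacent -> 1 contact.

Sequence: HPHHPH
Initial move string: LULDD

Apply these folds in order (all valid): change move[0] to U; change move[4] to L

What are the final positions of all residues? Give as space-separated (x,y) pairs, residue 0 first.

Initial moves: LULDD
Fold: move[0]->U => UULDD (positions: [(0, 0), (0, 1), (0, 2), (-1, 2), (-1, 1), (-1, 0)])
Fold: move[4]->L => UULDL (positions: [(0, 0), (0, 1), (0, 2), (-1, 2), (-1, 1), (-2, 1)])

Answer: (0,0) (0,1) (0,2) (-1,2) (-1,1) (-2,1)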